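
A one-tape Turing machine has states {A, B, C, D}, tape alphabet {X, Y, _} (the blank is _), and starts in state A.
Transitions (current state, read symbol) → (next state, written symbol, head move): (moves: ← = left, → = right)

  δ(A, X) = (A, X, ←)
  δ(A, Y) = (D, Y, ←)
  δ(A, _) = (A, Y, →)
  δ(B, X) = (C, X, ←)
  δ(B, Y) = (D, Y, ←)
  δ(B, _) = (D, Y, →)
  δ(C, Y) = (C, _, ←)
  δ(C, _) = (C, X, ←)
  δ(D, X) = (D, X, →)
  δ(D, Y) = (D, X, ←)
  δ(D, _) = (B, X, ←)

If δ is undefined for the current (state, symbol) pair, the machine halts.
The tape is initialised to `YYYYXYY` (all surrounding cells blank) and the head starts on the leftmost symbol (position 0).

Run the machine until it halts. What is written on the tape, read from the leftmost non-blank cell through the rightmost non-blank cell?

A | __[Y]YYYXYY_   read Y → write Y, move ←, go to D
D | _[_]YYYYXYY_   read _ → write X, move ←, go to B
B | [_]XYYYYXYY_   read _ → write Y, move →, go to D
D | Y[X]YYYYXYY_   read X → write X, move →, go to D
D | YX[Y]YYYXYY_   read Y → write X, move ←, go to D
D | Y[X]XYYYXYY_   read X → write X, move →, go to D
D | YX[X]YYYXYY_   read X → write X, move →, go to D
D | YXX[Y]YYXYY_   read Y → write X, move ←, go to D
D | YX[X]XYYXYY_   read X → write X, move →, go to D
D | YXX[X]YYXYY_   read X → write X, move →, go to D
D | YXXX[Y]YXYY_   read Y → write X, move ←, go to D
D | YXX[X]XYXYY_   read X → write X, move →, go to D
D | YXXX[X]YXYY_   read X → write X, move →, go to D
D | YXXXX[Y]XYY_   read Y → write X, move ←, go to D
D | YXXX[X]XXYY_   read X → write X, move →, go to D
D | YXXXX[X]XYY_   read X → write X, move →, go to D
D | YXXXXX[X]YY_   read X → write X, move →, go to D
D | YXXXXXX[Y]Y_   read Y → write X, move ←, go to D
D | YXXXXX[X]XY_   read X → write X, move →, go to D
D | YXXXXXX[X]Y_   read X → write X, move →, go to D
D | YXXXXXXX[Y]_   read Y → write X, move ←, go to D
D | YXXXXXX[X]X_   read X → write X, move →, go to D
D | YXXXXXXX[X]_   read X → write X, move →, go to D
D | YXXXXXXXX[_]   read _ → write X, move ←, go to B
B | YXXXXXXX[X]X   read X → write X, move ←, go to C
C | YXXXXXX[X]XX
The non-blank tape span at halt is YXXXXXXXXX.

YXXXXXXXXX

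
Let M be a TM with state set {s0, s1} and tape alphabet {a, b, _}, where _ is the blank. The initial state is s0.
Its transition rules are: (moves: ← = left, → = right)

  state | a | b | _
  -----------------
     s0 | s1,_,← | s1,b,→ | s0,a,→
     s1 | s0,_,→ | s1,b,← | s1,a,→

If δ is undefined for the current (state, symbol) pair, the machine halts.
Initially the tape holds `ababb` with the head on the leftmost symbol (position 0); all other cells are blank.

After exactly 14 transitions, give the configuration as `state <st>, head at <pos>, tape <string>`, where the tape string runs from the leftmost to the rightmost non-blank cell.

s0 | _[a]babb   read a → write _, move ←, go to s1
s1 | [_]_babb   read _ → write a, move →, go to s1
s1 | a[_]babb   read _ → write a, move →, go to s1
s1 | aa[b]abb   read b → write b, move ←, go to s1
s1 | a[a]babb   read a → write _, move →, go to s0
s0 | a_[b]abb   read b → write b, move →, go to s1
s1 | a_b[a]bb   read a → write _, move →, go to s0
s0 | a_b_[b]b   read b → write b, move →, go to s1
s1 | a_b_b[b]   read b → write b, move ←, go to s1
s1 | a_b_[b]b   read b → write b, move ←, go to s1
s1 | a_b[_]bb   read _ → write a, move →, go to s1
s1 | a_ba[b]b   read b → write b, move ←, go to s1
s1 | a_b[a]bb   read a → write _, move →, go to s0
s0 | a_b_[b]b   read b → write b, move →, go to s1
s1 | a_b_b[b]
After 14 steps: state s1, head at 4, tape a_b_bb.

state s1, head at 4, tape a_b_bb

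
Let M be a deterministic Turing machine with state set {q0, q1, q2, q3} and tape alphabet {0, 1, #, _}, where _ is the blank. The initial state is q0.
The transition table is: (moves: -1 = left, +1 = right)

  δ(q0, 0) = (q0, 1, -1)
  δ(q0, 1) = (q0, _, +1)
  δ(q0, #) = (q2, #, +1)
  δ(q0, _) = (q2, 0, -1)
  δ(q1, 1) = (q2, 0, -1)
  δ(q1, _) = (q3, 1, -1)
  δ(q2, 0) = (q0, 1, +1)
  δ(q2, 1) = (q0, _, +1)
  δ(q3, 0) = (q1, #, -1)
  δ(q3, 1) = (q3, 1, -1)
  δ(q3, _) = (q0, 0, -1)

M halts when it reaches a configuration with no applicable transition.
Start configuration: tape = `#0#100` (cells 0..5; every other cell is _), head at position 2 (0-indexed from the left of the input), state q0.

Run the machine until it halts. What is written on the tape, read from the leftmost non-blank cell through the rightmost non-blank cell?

#0#010

q0 | #0[#]100   read # → write #, move +1, go to q2
q2 | #0#[1]00   read 1 → write _, move +1, go to q0
q0 | #0#_[0]0   read 0 → write 1, move -1, go to q0
q0 | #0#[_]10   read _ → write 0, move -1, go to q2
q2 | #0[#]010
The non-blank tape span at halt is #0#010.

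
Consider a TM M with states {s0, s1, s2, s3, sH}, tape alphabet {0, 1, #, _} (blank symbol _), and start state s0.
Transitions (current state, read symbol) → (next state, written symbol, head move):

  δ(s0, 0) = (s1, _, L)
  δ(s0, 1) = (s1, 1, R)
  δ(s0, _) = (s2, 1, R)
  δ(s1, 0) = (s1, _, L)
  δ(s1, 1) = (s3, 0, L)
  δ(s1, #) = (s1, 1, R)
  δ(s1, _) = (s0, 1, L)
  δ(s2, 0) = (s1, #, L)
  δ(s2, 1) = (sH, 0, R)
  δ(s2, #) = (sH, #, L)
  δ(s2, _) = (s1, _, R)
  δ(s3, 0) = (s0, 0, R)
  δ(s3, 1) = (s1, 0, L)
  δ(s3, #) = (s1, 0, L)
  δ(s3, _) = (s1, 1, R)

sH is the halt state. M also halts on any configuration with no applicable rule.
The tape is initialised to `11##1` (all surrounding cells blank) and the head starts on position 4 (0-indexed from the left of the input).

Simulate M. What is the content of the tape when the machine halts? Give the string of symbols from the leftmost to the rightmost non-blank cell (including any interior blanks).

state=s0 head=4 tape=__11##[1]_   (s0,1)→(s1,1,R)
state=s1 head=5 tape=__11##1[_]   (s1,_)→(s0,1,L)
state=s0 head=4 tape=__11##[1]1   (s0,1)→(s1,1,R)
state=s1 head=5 tape=__11##1[1]   (s1,1)→(s3,0,L)
state=s3 head=4 tape=__11##[1]0   (s3,1)→(s1,0,L)
state=s1 head=3 tape=__11#[#]00   (s1,#)→(s1,1,R)
state=s1 head=4 tape=__11#1[0]0   (s1,0)→(s1,_,L)
state=s1 head=3 tape=__11#[1]_0   (s1,1)→(s3,0,L)
state=s3 head=2 tape=__11[#]0_0   (s3,#)→(s1,0,L)
state=s1 head=1 tape=__1[1]00_0   (s1,1)→(s3,0,L)
state=s3 head=0 tape=__[1]000_0   (s3,1)→(s1,0,L)
state=s1 head=-1 tape=_[_]0000_0   (s1,_)→(s0,1,L)
state=s0 head=-2 tape=[_]10000_0   (s0,_)→(s2,1,R)
state=s2 head=-1 tape=1[1]0000_0   (s2,1)→(sH,0,R)
state=sH head=0 tape=10[0]000_0
The non-blank tape span at halt is 100000_0.

100000_0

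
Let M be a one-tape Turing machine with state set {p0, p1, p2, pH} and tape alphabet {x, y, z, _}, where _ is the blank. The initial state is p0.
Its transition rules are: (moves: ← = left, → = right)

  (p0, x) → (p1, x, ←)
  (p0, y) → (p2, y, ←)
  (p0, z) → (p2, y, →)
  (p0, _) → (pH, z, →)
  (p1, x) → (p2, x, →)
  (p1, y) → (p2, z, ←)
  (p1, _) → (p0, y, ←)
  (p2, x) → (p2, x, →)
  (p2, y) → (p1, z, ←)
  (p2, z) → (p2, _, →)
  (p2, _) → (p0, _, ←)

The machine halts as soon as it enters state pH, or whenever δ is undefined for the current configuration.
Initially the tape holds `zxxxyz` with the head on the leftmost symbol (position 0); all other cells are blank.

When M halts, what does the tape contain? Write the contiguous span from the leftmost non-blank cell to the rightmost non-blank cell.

p0 | [z]xxxyz_   read z → write y, move →, go to p2
p2 | y[x]xxyz_   read x → write x, move →, go to p2
p2 | yx[x]xyz_   read x → write x, move →, go to p2
p2 | yxx[x]yz_   read x → write x, move →, go to p2
p2 | yxxx[y]z_   read y → write z, move ←, go to p1
p1 | yxx[x]zz_   read x → write x, move →, go to p2
p2 | yxxx[z]z_   read z → write _, move →, go to p2
p2 | yxxx_[z]_   read z → write _, move →, go to p2
p2 | yxxx__[_]   read _ → write _, move ←, go to p0
p0 | yxxx_[_]_   read _ → write z, move →, go to pH
pH | yxxx_z[_]
The non-blank tape span at halt is yxxx_z.

yxxx_z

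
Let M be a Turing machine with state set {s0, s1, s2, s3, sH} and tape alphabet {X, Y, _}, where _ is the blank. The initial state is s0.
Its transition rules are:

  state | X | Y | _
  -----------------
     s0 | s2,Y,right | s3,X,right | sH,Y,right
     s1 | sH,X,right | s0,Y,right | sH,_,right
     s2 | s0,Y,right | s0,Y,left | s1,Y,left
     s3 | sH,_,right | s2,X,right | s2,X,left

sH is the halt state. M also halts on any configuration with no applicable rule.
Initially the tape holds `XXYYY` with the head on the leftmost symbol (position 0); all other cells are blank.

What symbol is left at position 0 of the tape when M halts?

state=s0 head=0 tape=[X]XYYY_   (s0,X)→(s2,Y,right)
state=s2 head=1 tape=Y[X]YYY_   (s2,X)→(s0,Y,right)
state=s0 head=2 tape=YY[Y]YY_   (s0,Y)→(s3,X,right)
state=s3 head=3 tape=YYX[Y]Y_   (s3,Y)→(s2,X,right)
state=s2 head=4 tape=YYXX[Y]_   (s2,Y)→(s0,Y,left)
state=s0 head=3 tape=YYX[X]Y_   (s0,X)→(s2,Y,right)
state=s2 head=4 tape=YYXY[Y]_   (s2,Y)→(s0,Y,left)
state=s0 head=3 tape=YYX[Y]Y_   (s0,Y)→(s3,X,right)
state=s3 head=4 tape=YYXX[Y]_   (s3,Y)→(s2,X,right)
state=s2 head=5 tape=YYXXX[_]   (s2,_)→(s1,Y,left)
state=s1 head=4 tape=YYXX[X]Y   (s1,X)→(sH,X,right)
state=sH head=5 tape=YYXXX[Y]
Cell 0 holds Y when M halts.

Y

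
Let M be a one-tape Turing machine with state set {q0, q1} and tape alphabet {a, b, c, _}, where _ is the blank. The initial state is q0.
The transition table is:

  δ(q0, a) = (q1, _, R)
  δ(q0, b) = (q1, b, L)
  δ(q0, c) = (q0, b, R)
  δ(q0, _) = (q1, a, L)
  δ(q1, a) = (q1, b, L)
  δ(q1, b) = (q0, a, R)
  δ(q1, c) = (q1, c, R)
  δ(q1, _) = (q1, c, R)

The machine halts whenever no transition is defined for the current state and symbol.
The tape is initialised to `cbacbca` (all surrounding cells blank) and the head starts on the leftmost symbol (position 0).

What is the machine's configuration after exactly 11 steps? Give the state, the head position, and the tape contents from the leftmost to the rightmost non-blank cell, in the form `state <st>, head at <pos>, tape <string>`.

q0 | _[c]bacbca   read c → write b, move R, go to q0
q0 | _b[b]acbca   read b → write b, move L, go to q1
q1 | _[b]bacbca   read b → write a, move R, go to q0
q0 | _a[b]acbca   read b → write b, move L, go to q1
q1 | _[a]bacbca   read a → write b, move L, go to q1
q1 | [_]bbacbca   read _ → write c, move R, go to q1
q1 | c[b]bacbca   read b → write a, move R, go to q0
q0 | ca[b]acbca   read b → write b, move L, go to q1
q1 | c[a]bacbca   read a → write b, move L, go to q1
q1 | [c]bbacbca   read c → write c, move R, go to q1
q1 | c[b]bacbca   read b → write a, move R, go to q0
q0 | ca[b]acbca
After 11 steps: state q0, head at 1, tape cabacbca.

state q0, head at 1, tape cabacbca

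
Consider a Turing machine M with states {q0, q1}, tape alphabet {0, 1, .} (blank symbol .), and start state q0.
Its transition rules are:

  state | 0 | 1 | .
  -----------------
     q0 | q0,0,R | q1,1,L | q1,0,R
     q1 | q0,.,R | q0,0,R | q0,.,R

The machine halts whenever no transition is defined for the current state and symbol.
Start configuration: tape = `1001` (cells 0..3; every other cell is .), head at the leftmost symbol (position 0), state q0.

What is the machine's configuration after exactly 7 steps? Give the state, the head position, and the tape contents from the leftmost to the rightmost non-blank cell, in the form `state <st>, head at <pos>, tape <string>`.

state=q0 head=0 tape=.[1]001   (q0,1)→(q1,1,L)
state=q1 head=-1 tape=[.]1001   (q1,.)→(q0,.,R)
state=q0 head=0 tape=.[1]001   (q0,1)→(q1,1,L)
state=q1 head=-1 tape=[.]1001   (q1,.)→(q0,.,R)
state=q0 head=0 tape=.[1]001   (q0,1)→(q1,1,L)
state=q1 head=-1 tape=[.]1001   (q1,.)→(q0,.,R)
state=q0 head=0 tape=.[1]001   (q0,1)→(q1,1,L)
state=q1 head=-1 tape=[.]1001
After 7 steps: state q1, head at -1, tape 1001.

state q1, head at -1, tape 1001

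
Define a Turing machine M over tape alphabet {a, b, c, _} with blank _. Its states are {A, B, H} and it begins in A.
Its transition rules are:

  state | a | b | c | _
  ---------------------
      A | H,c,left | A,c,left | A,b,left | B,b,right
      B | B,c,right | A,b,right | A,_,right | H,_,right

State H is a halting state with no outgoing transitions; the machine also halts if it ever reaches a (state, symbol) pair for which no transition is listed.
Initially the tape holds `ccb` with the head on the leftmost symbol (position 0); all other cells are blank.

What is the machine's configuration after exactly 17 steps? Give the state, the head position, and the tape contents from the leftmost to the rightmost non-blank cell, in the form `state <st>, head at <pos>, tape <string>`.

A | ___[c]cb   read c → write b, move left, go to A
A | __[_]bcb   read _ → write b, move right, go to B
B | __b[b]cb   read b → write b, move right, go to A
A | __bb[c]b   read c → write b, move left, go to A
A | __b[b]bb   read b → write c, move left, go to A
A | __[b]cbb   read b → write c, move left, go to A
A | _[_]ccbb   read _ → write b, move right, go to B
B | _b[c]cbb   read c → write _, move right, go to A
A | _b_[c]bb   read c → write b, move left, go to A
A | _b[_]bbb   read _ → write b, move right, go to B
B | _bb[b]bb   read b → write b, move right, go to A
A | _bbb[b]b   read b → write c, move left, go to A
A | _bb[b]cb   read b → write c, move left, go to A
A | _b[b]ccb   read b → write c, move left, go to A
A | _[b]cccb   read b → write c, move left, go to A
A | [_]ccccb   read _ → write b, move right, go to B
B | b[c]cccb   read c → write _, move right, go to A
A | b_[c]ccb
After 17 steps: state A, head at -1, tape b_cccb.

state A, head at -1, tape b_cccb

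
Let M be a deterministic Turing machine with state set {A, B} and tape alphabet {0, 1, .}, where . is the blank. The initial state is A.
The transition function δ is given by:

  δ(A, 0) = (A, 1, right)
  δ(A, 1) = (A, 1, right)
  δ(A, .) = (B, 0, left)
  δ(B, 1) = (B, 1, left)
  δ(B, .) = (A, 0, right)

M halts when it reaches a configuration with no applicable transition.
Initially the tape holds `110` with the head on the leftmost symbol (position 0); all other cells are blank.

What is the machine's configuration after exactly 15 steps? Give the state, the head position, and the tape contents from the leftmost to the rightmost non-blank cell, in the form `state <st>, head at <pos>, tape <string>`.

A | .[1]10..   read 1 → write 1, move right, go to A
A | .1[1]0..   read 1 → write 1, move right, go to A
A | .11[0]..   read 0 → write 1, move right, go to A
A | .111[.].   read . → write 0, move left, go to B
B | .11[1]0.   read 1 → write 1, move left, go to B
B | .1[1]10.   read 1 → write 1, move left, go to B
B | .[1]110.   read 1 → write 1, move left, go to B
B | [.]1110.   read . → write 0, move right, go to A
A | 0[1]110.   read 1 → write 1, move right, go to A
A | 01[1]10.   read 1 → write 1, move right, go to A
A | 011[1]0.   read 1 → write 1, move right, go to A
A | 0111[0].   read 0 → write 1, move right, go to A
A | 01111[.]   read . → write 0, move left, go to B
B | 0111[1]0   read 1 → write 1, move left, go to B
B | 011[1]10   read 1 → write 1, move left, go to B
B | 01[1]110
After 15 steps: state B, head at 1, tape 011110.

state B, head at 1, tape 011110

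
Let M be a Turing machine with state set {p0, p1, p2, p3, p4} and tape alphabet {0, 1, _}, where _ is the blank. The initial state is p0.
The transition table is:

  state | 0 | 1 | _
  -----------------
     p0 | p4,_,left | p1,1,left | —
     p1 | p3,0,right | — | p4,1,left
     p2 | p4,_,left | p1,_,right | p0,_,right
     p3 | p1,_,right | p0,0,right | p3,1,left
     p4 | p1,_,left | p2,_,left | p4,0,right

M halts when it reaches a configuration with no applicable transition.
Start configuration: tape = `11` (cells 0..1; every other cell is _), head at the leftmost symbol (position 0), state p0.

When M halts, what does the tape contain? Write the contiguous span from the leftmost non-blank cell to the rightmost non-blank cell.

p0 | ___[1]1   read 1 → write 1, move left, go to p1
p1 | __[_]11   read _ → write 1, move left, go to p4
p4 | _[_]111   read _ → write 0, move right, go to p4
p4 | _0[1]11   read 1 → write _, move left, go to p2
p2 | _[0]_11   read 0 → write _, move left, go to p4
p4 | [_]__11   read _ → write 0, move right, go to p4
p4 | 0[_]_11   read _ → write 0, move right, go to p4
p4 | 00[_]11   read _ → write 0, move right, go to p4
p4 | 000[1]1   read 1 → write _, move left, go to p2
p2 | 00[0]_1   read 0 → write _, move left, go to p4
p4 | 0[0]__1   read 0 → write _, move left, go to p1
p1 | [0]___1   read 0 → write 0, move right, go to p3
p3 | 0[_]__1   read _ → write 1, move left, go to p3
p3 | [0]1__1   read 0 → write _, move right, go to p1
p1 | _[1]__1
The non-blank tape span at halt is 1__1.

1__1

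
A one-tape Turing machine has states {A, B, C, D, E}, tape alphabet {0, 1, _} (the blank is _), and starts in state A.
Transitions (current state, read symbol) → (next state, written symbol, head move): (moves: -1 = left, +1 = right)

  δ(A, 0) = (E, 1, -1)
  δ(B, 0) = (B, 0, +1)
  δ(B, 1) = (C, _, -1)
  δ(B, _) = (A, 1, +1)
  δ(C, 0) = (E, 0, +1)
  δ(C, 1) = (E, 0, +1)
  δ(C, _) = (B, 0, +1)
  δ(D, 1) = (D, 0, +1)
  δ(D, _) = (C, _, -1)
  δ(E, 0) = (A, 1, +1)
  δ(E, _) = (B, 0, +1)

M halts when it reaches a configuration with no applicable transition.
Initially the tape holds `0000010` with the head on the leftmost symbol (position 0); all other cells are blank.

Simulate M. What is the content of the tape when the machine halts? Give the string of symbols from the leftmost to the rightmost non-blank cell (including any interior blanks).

A | _[0]000010__   read 0 → write 1, move -1, go to E
E | [_]1000010__   read _ → write 0, move +1, go to B
B | 0[1]000010__   read 1 → write _, move -1, go to C
C | [0]_000010__   read 0 → write 0, move +1, go to E
E | 0[_]000010__   read _ → write 0, move +1, go to B
B | 00[0]00010__   read 0 → write 0, move +1, go to B
B | 000[0]0010__   read 0 → write 0, move +1, go to B
B | 0000[0]010__   read 0 → write 0, move +1, go to B
B | 00000[0]10__   read 0 → write 0, move +1, go to B
B | 000000[1]0__   read 1 → write _, move -1, go to C
C | 00000[0]_0__   read 0 → write 0, move +1, go to E
E | 000000[_]0__   read _ → write 0, move +1, go to B
B | 0000000[0]__   read 0 → write 0, move +1, go to B
B | 00000000[_]_   read _ → write 1, move +1, go to A
A | 000000001[_]
The non-blank tape span at halt is 000000001.

000000001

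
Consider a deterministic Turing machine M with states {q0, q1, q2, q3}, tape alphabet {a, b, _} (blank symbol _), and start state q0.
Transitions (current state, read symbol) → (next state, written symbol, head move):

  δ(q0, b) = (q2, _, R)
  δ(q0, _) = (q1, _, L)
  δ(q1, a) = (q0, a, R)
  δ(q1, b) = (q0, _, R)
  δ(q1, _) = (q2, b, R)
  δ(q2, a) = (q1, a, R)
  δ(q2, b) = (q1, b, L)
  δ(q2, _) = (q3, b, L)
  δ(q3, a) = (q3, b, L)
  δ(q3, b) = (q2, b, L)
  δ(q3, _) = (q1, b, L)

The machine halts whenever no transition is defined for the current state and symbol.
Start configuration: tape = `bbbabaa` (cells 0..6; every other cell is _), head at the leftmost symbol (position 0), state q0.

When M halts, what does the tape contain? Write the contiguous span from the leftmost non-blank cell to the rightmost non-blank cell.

a_aa

state=q0 head=0 tape=[b]bbabaa   (q0,b)→(q2,_,R)
state=q2 head=1 tape=_[b]babaa   (q2,b)→(q1,b,L)
state=q1 head=0 tape=[_]bbabaa   (q1,_)→(q2,b,R)
state=q2 head=1 tape=b[b]babaa   (q2,b)→(q1,b,L)
state=q1 head=0 tape=[b]bbabaa   (q1,b)→(q0,_,R)
state=q0 head=1 tape=_[b]babaa   (q0,b)→(q2,_,R)
state=q2 head=2 tape=__[b]abaa   (q2,b)→(q1,b,L)
state=q1 head=1 tape=_[_]babaa   (q1,_)→(q2,b,R)
state=q2 head=2 tape=_b[b]abaa   (q2,b)→(q1,b,L)
state=q1 head=1 tape=_[b]babaa   (q1,b)→(q0,_,R)
state=q0 head=2 tape=__[b]abaa   (q0,b)→(q2,_,R)
state=q2 head=3 tape=___[a]baa   (q2,a)→(q1,a,R)
state=q1 head=4 tape=___a[b]aa   (q1,b)→(q0,_,R)
state=q0 head=5 tape=___a_[a]a
The non-blank tape span at halt is a_aa.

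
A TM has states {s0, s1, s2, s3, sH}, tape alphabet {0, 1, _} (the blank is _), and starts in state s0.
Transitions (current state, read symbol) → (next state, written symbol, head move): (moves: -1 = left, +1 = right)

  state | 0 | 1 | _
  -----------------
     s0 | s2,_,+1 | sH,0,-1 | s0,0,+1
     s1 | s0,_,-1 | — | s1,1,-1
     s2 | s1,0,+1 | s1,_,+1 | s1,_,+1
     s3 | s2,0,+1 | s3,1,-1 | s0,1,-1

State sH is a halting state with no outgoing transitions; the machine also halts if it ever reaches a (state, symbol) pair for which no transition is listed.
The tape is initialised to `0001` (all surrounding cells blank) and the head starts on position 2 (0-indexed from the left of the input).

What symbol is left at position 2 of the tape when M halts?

1

s0 | 00[0]1_   read 0 → write _, move +1, go to s2
s2 | 00_[1]_   read 1 → write _, move +1, go to s1
s1 | 00__[_]   read _ → write 1, move -1, go to s1
s1 | 00_[_]1   read _ → write 1, move -1, go to s1
s1 | 00[_]11   read _ → write 1, move -1, go to s1
s1 | 0[0]111   read 0 → write _, move -1, go to s0
s0 | [0]_111   read 0 → write _, move +1, go to s2
s2 | _[_]111   read _ → write _, move +1, go to s1
s1 | __[1]11
Cell 2 holds 1 when M halts.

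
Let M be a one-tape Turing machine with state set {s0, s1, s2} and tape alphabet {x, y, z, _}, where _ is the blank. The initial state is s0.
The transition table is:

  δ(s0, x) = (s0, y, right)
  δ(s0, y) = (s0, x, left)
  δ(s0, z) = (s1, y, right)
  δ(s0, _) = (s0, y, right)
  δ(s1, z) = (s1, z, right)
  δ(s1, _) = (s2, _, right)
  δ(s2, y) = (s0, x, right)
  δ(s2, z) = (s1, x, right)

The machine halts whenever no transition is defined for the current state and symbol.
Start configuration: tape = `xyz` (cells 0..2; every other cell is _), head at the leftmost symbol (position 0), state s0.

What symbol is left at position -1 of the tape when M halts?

state=s0 head=0 tape=_[x]yz__   (s0,x)→(s0,y,right)
state=s0 head=1 tape=_y[y]z__   (s0,y)→(s0,x,left)
state=s0 head=0 tape=_[y]xz__   (s0,y)→(s0,x,left)
state=s0 head=-1 tape=[_]xxz__   (s0,_)→(s0,y,right)
state=s0 head=0 tape=y[x]xz__   (s0,x)→(s0,y,right)
state=s0 head=1 tape=yy[x]z__   (s0,x)→(s0,y,right)
state=s0 head=2 tape=yyy[z]__   (s0,z)→(s1,y,right)
state=s1 head=3 tape=yyyy[_]_   (s1,_)→(s2,_,right)
state=s2 head=4 tape=yyyy_[_]
Cell -1 holds y when M halts.

y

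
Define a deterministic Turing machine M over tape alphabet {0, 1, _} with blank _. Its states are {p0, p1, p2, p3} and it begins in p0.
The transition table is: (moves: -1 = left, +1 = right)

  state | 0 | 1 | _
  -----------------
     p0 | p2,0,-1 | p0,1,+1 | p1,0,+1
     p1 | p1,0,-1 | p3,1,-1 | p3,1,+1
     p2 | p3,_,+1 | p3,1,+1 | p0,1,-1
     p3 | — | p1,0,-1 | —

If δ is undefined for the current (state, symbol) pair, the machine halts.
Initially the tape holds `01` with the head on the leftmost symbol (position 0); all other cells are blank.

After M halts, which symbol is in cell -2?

state=p0 head=0 tape=__[0]1   (p0,0)→(p2,0,-1)
state=p2 head=-1 tape=_[_]01   (p2,_)→(p0,1,-1)
state=p0 head=-2 tape=[_]101   (p0,_)→(p1,0,+1)
state=p1 head=-1 tape=0[1]01   (p1,1)→(p3,1,-1)
state=p3 head=-2 tape=[0]101
Cell -2 holds 0 when M halts.

0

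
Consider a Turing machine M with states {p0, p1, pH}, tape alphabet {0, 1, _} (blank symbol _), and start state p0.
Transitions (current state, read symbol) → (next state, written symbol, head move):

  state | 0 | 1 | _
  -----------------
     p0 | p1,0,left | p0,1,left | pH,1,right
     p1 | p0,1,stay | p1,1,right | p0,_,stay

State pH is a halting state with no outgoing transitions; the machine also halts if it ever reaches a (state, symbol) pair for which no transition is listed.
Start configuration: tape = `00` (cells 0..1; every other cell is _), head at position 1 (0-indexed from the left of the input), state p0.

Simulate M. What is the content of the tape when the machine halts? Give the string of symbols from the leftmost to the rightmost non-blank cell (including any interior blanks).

p0 | _0[0]   read 0 → write 0, move left, go to p1
p1 | _[0]0   read 0 → write 1, move stay, go to p0
p0 | _[1]0   read 1 → write 1, move left, go to p0
p0 | [_]10   read _ → write 1, move right, go to pH
pH | 1[1]0
The non-blank tape span at halt is 110.

110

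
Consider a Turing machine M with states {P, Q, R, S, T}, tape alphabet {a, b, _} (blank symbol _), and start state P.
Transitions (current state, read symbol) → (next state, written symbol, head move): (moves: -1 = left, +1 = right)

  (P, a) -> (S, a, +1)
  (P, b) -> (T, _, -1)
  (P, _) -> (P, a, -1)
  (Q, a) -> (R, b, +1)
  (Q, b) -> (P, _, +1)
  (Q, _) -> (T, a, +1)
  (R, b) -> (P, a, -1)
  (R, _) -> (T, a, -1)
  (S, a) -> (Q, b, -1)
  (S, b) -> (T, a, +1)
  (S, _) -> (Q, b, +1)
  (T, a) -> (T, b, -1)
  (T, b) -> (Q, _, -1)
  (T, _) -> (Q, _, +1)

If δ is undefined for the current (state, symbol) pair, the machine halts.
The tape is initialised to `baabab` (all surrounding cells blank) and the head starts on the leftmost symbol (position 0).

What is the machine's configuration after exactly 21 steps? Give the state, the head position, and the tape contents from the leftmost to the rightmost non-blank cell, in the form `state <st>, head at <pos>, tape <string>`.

state Q, head at 1, tape aab

P | _[b]aabab   read b → write _, move -1, go to T
T | [_]_aabab   read _ → write _, move +1, go to Q
Q | _[_]aabab   read _ → write a, move +1, go to T
T | _a[a]abab   read a → write b, move -1, go to T
T | _[a]babab   read a → write b, move -1, go to T
T | [_]bbabab   read _ → write _, move +1, go to Q
Q | _[b]babab   read b → write _, move +1, go to P
P | __[b]abab   read b → write _, move -1, go to T
T | _[_]_abab   read _ → write _, move +1, go to Q
Q | __[_]abab   read _ → write a, move +1, go to T
T | __a[a]bab   read a → write b, move -1, go to T
T | __[a]bbab   read a → write b, move -1, go to T
T | _[_]bbbab   read _ → write _, move +1, go to Q
Q | __[b]bbab   read b → write _, move +1, go to P
P | ___[b]bab   read b → write _, move -1, go to T
T | __[_]_bab   read _ → write _, move +1, go to Q
Q | ___[_]bab   read _ → write a, move +1, go to T
T | ___a[b]ab   read b → write _, move -1, go to Q
Q | ___[a]_ab   read a → write b, move +1, go to R
R | ___b[_]ab   read _ → write a, move -1, go to T
T | ___[b]aab   read b → write _, move -1, go to Q
Q | __[_]_aab
After 21 steps: state Q, head at 1, tape aab.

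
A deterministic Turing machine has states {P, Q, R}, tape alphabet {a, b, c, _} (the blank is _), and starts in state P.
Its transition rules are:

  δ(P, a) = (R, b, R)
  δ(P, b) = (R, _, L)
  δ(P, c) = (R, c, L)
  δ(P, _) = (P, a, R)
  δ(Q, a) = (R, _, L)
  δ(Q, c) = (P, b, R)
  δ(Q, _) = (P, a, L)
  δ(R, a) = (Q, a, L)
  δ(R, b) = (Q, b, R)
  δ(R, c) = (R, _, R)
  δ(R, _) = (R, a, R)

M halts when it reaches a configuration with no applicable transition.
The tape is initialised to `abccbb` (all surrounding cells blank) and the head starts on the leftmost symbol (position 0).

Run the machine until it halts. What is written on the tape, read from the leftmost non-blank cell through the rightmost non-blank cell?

state=P head=0 tape=___[a]bccbb   (P,a)→(R,b,R)
state=R head=1 tape=___b[b]ccbb   (R,b)→(Q,b,R)
state=Q head=2 tape=___bb[c]cbb   (Q,c)→(P,b,R)
state=P head=3 tape=___bbb[c]bb   (P,c)→(R,c,L)
state=R head=2 tape=___bb[b]cbb   (R,b)→(Q,b,R)
state=Q head=3 tape=___bbb[c]bb   (Q,c)→(P,b,R)
state=P head=4 tape=___bbbb[b]b   (P,b)→(R,_,L)
state=R head=3 tape=___bbb[b]_b   (R,b)→(Q,b,R)
state=Q head=4 tape=___bbbb[_]b   (Q,_)→(P,a,L)
state=P head=3 tape=___bbb[b]ab   (P,b)→(R,_,L)
state=R head=2 tape=___bb[b]_ab   (R,b)→(Q,b,R)
state=Q head=3 tape=___bbb[_]ab   (Q,_)→(P,a,L)
state=P head=2 tape=___bb[b]aab   (P,b)→(R,_,L)
state=R head=1 tape=___b[b]_aab   (R,b)→(Q,b,R)
state=Q head=2 tape=___bb[_]aab   (Q,_)→(P,a,L)
state=P head=1 tape=___b[b]aaab   (P,b)→(R,_,L)
state=R head=0 tape=___[b]_aaab   (R,b)→(Q,b,R)
state=Q head=1 tape=___b[_]aaab   (Q,_)→(P,a,L)
state=P head=0 tape=___[b]aaaab   (P,b)→(R,_,L)
state=R head=-1 tape=__[_]_aaaab   (R,_)→(R,a,R)
state=R head=0 tape=__a[_]aaaab   (R,_)→(R,a,R)
state=R head=1 tape=__aa[a]aaab   (R,a)→(Q,a,L)
state=Q head=0 tape=__a[a]aaaab   (Q,a)→(R,_,L)
state=R head=-1 tape=__[a]_aaaab   (R,a)→(Q,a,L)
state=Q head=-2 tape=_[_]a_aaaab   (Q,_)→(P,a,L)
state=P head=-3 tape=[_]aa_aaaab   (P,_)→(P,a,R)
state=P head=-2 tape=a[a]a_aaaab   (P,a)→(R,b,R)
state=R head=-1 tape=ab[a]_aaaab   (R,a)→(Q,a,L)
state=Q head=-2 tape=a[b]a_aaaab
The non-blank tape span at halt is aba_aaaab.

aba_aaaab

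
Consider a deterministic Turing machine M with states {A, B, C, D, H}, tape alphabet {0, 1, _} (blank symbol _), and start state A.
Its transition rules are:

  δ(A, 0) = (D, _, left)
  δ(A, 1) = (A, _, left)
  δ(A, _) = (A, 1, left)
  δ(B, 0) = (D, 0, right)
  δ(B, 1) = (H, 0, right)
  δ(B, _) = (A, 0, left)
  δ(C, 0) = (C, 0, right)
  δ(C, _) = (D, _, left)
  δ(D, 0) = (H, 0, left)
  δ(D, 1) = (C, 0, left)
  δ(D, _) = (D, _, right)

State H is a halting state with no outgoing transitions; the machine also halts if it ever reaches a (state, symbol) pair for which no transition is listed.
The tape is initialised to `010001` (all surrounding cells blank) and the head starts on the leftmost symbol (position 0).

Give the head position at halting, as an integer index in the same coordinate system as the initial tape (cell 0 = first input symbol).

0

A | _[0]10001   read 0 → write _, move left, go to D
D | [_]_10001   read _ → write _, move right, go to D
D | _[_]10001   read _ → write _, move right, go to D
D | __[1]0001   read 1 → write 0, move left, go to C
C | _[_]00001   read _ → write _, move left, go to D
D | [_]_00001   read _ → write _, move right, go to D
D | _[_]00001   read _ → write _, move right, go to D
D | __[0]0001   read 0 → write 0, move left, go to H
H | _[_]00001
At halt the head is at cell 0.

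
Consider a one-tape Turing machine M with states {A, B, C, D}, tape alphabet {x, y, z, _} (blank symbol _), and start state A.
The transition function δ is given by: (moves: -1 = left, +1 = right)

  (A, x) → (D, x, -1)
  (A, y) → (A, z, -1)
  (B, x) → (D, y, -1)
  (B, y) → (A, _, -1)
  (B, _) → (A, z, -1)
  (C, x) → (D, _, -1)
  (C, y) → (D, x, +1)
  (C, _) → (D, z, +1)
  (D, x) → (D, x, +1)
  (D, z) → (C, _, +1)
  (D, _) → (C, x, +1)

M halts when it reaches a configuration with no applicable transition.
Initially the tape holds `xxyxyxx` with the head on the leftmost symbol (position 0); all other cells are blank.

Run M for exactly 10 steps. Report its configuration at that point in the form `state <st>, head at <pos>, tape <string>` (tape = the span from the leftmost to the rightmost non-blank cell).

state=A head=0 tape=_[x]xyxyxx   (A,x)→(D,x,-1)
state=D head=-1 tape=[_]xxyxyxx   (D,_)→(C,x,+1)
state=C head=0 tape=x[x]xyxyxx   (C,x)→(D,_,-1)
state=D head=-1 tape=[x]_xyxyxx   (D,x)→(D,x,+1)
state=D head=0 tape=x[_]xyxyxx   (D,_)→(C,x,+1)
state=C head=1 tape=xx[x]yxyxx   (C,x)→(D,_,-1)
state=D head=0 tape=x[x]_yxyxx   (D,x)→(D,x,+1)
state=D head=1 tape=xx[_]yxyxx   (D,_)→(C,x,+1)
state=C head=2 tape=xxx[y]xyxx   (C,y)→(D,x,+1)
state=D head=3 tape=xxxx[x]yxx   (D,x)→(D,x,+1)
state=D head=4 tape=xxxxx[y]xx
After 10 steps: state D, head at 4, tape xxxxxyxx.

state D, head at 4, tape xxxxxyxx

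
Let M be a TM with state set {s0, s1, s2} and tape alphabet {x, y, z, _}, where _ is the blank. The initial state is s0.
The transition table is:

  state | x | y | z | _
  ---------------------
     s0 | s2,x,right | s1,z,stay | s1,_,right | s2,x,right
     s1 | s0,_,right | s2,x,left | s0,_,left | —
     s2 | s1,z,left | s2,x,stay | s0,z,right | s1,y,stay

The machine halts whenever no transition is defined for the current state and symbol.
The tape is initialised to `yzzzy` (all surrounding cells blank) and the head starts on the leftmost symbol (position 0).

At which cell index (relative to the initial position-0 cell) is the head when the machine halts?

-2

s0 | __[y]zzzy   read y → write z, move stay, go to s1
s1 | __[z]zzzy   read z → write _, move left, go to s0
s0 | _[_]_zzzy   read _ → write x, move right, go to s2
s2 | _x[_]zzzy   read _ → write y, move stay, go to s1
s1 | _x[y]zzzy   read y → write x, move left, go to s2
s2 | _[x]xzzzy   read x → write z, move left, go to s1
s1 | [_]zxzzzy
At halt the head is at cell -2.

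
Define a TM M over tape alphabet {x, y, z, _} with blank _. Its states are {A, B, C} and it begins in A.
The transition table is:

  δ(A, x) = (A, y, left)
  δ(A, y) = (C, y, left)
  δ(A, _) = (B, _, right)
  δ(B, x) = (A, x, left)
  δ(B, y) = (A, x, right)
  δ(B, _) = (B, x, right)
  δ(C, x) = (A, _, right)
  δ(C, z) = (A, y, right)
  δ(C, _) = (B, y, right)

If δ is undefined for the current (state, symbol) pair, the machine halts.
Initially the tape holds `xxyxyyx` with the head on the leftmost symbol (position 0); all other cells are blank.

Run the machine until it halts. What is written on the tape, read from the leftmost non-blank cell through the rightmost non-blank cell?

state=A head=0 tape=_[x]xyxyyx   (A,x)→(A,y,left)
state=A head=-1 tape=[_]yxyxyyx   (A,_)→(B,_,right)
state=B head=0 tape=_[y]xyxyyx   (B,y)→(A,x,right)
state=A head=1 tape=_x[x]yxyyx   (A,x)→(A,y,left)
state=A head=0 tape=_[x]yyxyyx   (A,x)→(A,y,left)
state=A head=-1 tape=[_]yyyxyyx   (A,_)→(B,_,right)
state=B head=0 tape=_[y]yyxyyx   (B,y)→(A,x,right)
state=A head=1 tape=_x[y]yxyyx   (A,y)→(C,y,left)
state=C head=0 tape=_[x]yyxyyx   (C,x)→(A,_,right)
state=A head=1 tape=__[y]yxyyx   (A,y)→(C,y,left)
state=C head=0 tape=_[_]yyxyyx   (C,_)→(B,y,right)
state=B head=1 tape=_y[y]yxyyx   (B,y)→(A,x,right)
state=A head=2 tape=_yx[y]xyyx   (A,y)→(C,y,left)
state=C head=1 tape=_y[x]yxyyx   (C,x)→(A,_,right)
state=A head=2 tape=_y_[y]xyyx   (A,y)→(C,y,left)
state=C head=1 tape=_y[_]yxyyx   (C,_)→(B,y,right)
state=B head=2 tape=_yy[y]xyyx   (B,y)→(A,x,right)
state=A head=3 tape=_yyx[x]yyx   (A,x)→(A,y,left)
state=A head=2 tape=_yy[x]yyyx   (A,x)→(A,y,left)
state=A head=1 tape=_y[y]yyyyx   (A,y)→(C,y,left)
state=C head=0 tape=_[y]yyyyyx
The non-blank tape span at halt is yyyyyyx.

yyyyyyx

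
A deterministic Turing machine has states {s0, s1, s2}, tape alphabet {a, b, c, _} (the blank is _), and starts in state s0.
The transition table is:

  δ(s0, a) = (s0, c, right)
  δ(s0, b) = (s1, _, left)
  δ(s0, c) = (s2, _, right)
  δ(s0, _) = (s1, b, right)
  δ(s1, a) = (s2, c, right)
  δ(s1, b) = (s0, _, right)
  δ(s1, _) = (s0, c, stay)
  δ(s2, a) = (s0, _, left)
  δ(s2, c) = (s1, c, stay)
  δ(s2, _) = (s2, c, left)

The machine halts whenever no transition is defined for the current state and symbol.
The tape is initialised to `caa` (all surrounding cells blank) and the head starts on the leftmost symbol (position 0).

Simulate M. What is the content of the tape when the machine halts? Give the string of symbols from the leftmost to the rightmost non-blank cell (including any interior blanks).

s0 | [c]aa_   read c → write _, move right, go to s2
s2 | _[a]a_   read a → write _, move left, go to s0
s0 | [_]_a_   read _ → write b, move right, go to s1
s1 | b[_]a_   read _ → write c, move stay, go to s0
s0 | b[c]a_   read c → write _, move right, go to s2
s2 | b_[a]_   read a → write _, move left, go to s0
s0 | b[_]__   read _ → write b, move right, go to s1
s1 | bb[_]_   read _ → write c, move stay, go to s0
s0 | bb[c]_   read c → write _, move right, go to s2
s2 | bb_[_]   read _ → write c, move left, go to s2
s2 | bb[_]c   read _ → write c, move left, go to s2
s2 | b[b]cc
The non-blank tape span at halt is bbcc.

bbcc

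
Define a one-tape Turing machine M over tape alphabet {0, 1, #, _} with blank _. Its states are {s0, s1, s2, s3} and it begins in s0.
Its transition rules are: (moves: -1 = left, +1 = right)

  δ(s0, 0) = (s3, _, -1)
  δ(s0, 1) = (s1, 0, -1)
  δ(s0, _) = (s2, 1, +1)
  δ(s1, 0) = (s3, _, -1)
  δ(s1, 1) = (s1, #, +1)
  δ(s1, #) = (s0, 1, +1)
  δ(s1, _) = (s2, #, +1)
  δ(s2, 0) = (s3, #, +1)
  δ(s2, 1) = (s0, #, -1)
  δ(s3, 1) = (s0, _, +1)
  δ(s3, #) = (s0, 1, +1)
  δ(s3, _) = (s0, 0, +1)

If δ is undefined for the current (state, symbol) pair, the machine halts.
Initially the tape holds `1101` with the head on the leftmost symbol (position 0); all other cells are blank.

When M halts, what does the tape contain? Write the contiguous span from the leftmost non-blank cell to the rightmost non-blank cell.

s0 | _[1]101__   read 1 → write 0, move -1, go to s1
s1 | [_]0101__   read _ → write #, move +1, go to s2
s2 | #[0]101__   read 0 → write #, move +1, go to s3
s3 | ##[1]01__   read 1 → write _, move +1, go to s0
s0 | ##_[0]1__   read 0 → write _, move -1, go to s3
s3 | ##[_]_1__   read _ → write 0, move +1, go to s0
s0 | ##0[_]1__   read _ → write 1, move +1, go to s2
s2 | ##01[1]__   read 1 → write #, move -1, go to s0
s0 | ##0[1]#__   read 1 → write 0, move -1, go to s1
s1 | ##[0]0#__   read 0 → write _, move -1, go to s3
s3 | #[#]_0#__   read # → write 1, move +1, go to s0
s0 | #1[_]0#__   read _ → write 1, move +1, go to s2
s2 | #11[0]#__   read 0 → write #, move +1, go to s3
s3 | #11#[#]__   read # → write 1, move +1, go to s0
s0 | #11#1[_]_   read _ → write 1, move +1, go to s2
s2 | #11#11[_]
The non-blank tape span at halt is #11#11.

#11#11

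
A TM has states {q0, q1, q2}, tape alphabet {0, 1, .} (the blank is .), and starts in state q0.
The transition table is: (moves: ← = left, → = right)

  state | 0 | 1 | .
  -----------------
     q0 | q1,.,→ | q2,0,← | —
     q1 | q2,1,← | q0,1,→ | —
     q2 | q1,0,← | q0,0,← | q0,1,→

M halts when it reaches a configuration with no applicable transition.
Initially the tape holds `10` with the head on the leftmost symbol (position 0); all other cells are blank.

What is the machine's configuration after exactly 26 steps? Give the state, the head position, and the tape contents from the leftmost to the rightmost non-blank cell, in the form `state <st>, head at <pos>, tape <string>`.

state q0, head at -2, tape 111000

state=q0 head=0 tape=....[1]0   (q0,1)→(q2,0,←)
state=q2 head=-1 tape=...[.]00   (q2,.)→(q0,1,→)
state=q0 head=0 tape=...1[0]0   (q0,0)→(q1,.,→)
state=q1 head=1 tape=...1.[0]   (q1,0)→(q2,1,←)
state=q2 head=0 tape=...1[.]1   (q2,.)→(q0,1,→)
state=q0 head=1 tape=...11[1]   (q0,1)→(q2,0,←)
state=q2 head=0 tape=...1[1]0   (q2,1)→(q0,0,←)
state=q0 head=-1 tape=...[1]00   (q0,1)→(q2,0,←)
state=q2 head=-2 tape=..[.]000   (q2,.)→(q0,1,→)
state=q0 head=-1 tape=..1[0]00   (q0,0)→(q1,.,→)
state=q1 head=0 tape=..1.[0]0   (q1,0)→(q2,1,←)
state=q2 head=-1 tape=..1[.]10   (q2,.)→(q0,1,→)
state=q0 head=0 tape=..11[1]0   (q0,1)→(q2,0,←)
state=q2 head=-1 tape=..1[1]00   (q2,1)→(q0,0,←)
state=q0 head=-2 tape=..[1]000   (q0,1)→(q2,0,←)
state=q2 head=-3 tape=.[.]0000   (q2,.)→(q0,1,→)
state=q0 head=-2 tape=.1[0]000   (q0,0)→(q1,.,→)
state=q1 head=-1 tape=.1.[0]00   (q1,0)→(q2,1,←)
state=q2 head=-2 tape=.1[.]100   (q2,.)→(q0,1,→)
state=q0 head=-1 tape=.11[1]00   (q0,1)→(q2,0,←)
state=q2 head=-2 tape=.1[1]000   (q2,1)→(q0,0,←)
state=q0 head=-3 tape=.[1]0000   (q0,1)→(q2,0,←)
state=q2 head=-4 tape=[.]00000   (q2,.)→(q0,1,→)
state=q0 head=-3 tape=1[0]0000   (q0,0)→(q1,.,→)
state=q1 head=-2 tape=1.[0]000   (q1,0)→(q2,1,←)
state=q2 head=-3 tape=1[.]1000   (q2,.)→(q0,1,→)
state=q0 head=-2 tape=11[1]000
After 26 steps: state q0, head at -2, tape 111000.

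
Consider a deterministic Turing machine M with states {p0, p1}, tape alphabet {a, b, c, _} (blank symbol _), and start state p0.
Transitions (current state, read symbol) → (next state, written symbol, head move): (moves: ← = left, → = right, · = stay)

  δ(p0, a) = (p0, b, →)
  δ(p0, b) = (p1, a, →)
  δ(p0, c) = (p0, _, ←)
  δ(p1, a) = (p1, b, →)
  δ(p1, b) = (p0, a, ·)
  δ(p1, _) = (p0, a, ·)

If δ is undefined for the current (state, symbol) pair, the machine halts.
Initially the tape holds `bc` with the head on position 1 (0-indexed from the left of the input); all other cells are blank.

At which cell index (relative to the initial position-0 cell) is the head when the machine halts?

2

state=p0 head=1 tape=b[c]_   (p0,c)→(p0,_,←)
state=p0 head=0 tape=[b]__   (p0,b)→(p1,a,→)
state=p1 head=1 tape=a[_]_   (p1,_)→(p0,a,·)
state=p0 head=1 tape=a[a]_   (p0,a)→(p0,b,→)
state=p0 head=2 tape=ab[_]
At halt the head is at cell 2.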